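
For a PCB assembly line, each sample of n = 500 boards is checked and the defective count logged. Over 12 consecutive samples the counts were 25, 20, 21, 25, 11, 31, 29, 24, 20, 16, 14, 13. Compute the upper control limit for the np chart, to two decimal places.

34.13

p̄ = Σdᵢ / (k·n) = 249 / (12 × 500) = 0.04150
UCL = np̄ + 3·√(np̄(1−p̄)) = 20.7500 + 3 × √(20.7500×0.95850) = 20.7500 + 3 × 4.4597 = 34.1291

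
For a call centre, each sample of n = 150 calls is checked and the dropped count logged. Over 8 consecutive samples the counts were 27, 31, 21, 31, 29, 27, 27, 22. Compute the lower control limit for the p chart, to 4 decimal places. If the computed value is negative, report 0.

0.0852

p̄ = Σdᵢ / (k·n) = 215 / (8 × 150) = 0.17917
LCL = p̄ − 3·√(p̄(1−p̄)/n) = 0.17917 − 3 × 0.03131 = 0.08523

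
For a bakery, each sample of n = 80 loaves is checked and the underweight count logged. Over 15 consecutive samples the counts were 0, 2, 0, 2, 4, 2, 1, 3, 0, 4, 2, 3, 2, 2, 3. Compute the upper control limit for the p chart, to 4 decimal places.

0.0774

p̄ = Σdᵢ / (k·n) = 30 / (15 × 80) = 0.02500
UCL = p̄ + 3·√(p̄(1−p̄)/n) = 0.02500 + 3 × √(0.02500×0.97500/80) = 0.02500 + 3 × 0.01746 = 0.07737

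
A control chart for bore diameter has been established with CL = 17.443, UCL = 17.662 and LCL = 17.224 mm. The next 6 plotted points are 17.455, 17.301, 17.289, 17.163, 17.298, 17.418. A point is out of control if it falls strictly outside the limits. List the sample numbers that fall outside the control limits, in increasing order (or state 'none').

Compare each point to [17.224, 17.662]: sample 4 = 17.163 < LCL.

4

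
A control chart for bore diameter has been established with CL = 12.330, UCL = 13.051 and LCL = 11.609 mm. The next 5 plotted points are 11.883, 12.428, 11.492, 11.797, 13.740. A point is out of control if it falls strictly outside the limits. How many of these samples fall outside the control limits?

2

Compare each point to [11.609, 13.051]: sample 3 = 11.492 < LCL; sample 5 = 13.740 > UCL.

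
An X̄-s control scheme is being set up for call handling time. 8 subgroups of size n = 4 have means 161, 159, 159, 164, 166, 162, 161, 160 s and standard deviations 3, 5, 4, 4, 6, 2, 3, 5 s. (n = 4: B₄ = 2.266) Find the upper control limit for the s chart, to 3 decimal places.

9.064

s̄ = (3 + 5 + 4 + 4 + 6 + 2 + 3 + 5) / 8 = 4.0000
UCL_s = B₄·s̄ = 2.266 × 4.0000 = 9.0640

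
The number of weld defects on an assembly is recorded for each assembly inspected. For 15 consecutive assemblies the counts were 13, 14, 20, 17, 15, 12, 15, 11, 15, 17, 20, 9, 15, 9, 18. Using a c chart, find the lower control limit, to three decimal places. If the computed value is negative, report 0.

3.178

c̄ = (13 + 14 + 20 + 17 + 15 + 12 + 15 + 11 + 15 + 17 + 20 + 9 + 15 + 9 + 18) / 15 = 220 / 15 = 14.6667
LCL = c̄ − 3√c̄ = 14.6667 − 3 × 3.8297 = 3.1775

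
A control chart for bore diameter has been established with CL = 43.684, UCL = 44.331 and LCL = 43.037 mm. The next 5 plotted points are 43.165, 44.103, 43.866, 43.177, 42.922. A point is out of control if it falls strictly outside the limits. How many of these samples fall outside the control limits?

1

Compare each point to [43.037, 44.331]: sample 5 = 42.922 < LCL.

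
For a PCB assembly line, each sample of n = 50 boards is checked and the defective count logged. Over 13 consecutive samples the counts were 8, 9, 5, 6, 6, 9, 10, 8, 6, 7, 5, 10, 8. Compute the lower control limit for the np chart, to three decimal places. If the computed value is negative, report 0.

p̄ = Σdᵢ / (k·n) = 97 / (13 × 50) = 0.14923
LCL = np̄ − 3·√(np̄(1−p̄)) = 7.4615 − 3 × 2.5195 = -0.0971 → 0 (negative, so LCL = 0)

0.000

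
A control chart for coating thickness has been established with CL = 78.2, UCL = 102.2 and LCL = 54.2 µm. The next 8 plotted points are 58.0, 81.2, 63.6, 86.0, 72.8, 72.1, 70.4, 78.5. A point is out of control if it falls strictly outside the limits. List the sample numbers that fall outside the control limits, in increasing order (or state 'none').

All 8 points lie within [54.2, 102.2].

none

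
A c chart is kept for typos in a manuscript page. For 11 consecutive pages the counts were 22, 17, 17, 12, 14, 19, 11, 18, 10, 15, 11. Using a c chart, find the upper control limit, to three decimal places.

c̄ = (22 + 17 + 17 + 12 + 14 + 19 + 11 + 18 + 10 + 15 + 11) / 11 = 166 / 11 = 15.0909
UCL = c̄ + 3√c̄ = 15.0909 + 3 × √15.0909 = 15.0909 + 3 × 3.8847 = 26.7450

26.745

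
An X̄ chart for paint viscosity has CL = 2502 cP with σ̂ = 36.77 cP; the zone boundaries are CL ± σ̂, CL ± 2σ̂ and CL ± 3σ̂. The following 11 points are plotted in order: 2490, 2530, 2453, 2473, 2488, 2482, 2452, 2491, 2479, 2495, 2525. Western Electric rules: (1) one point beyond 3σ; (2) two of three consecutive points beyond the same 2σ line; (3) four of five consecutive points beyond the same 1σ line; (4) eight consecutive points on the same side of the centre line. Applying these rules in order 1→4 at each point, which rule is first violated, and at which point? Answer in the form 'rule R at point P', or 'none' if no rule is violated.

rule 4 at point 10

Zone of each point (C = within 1σ̂, B = 1σ̂–2σ̂, A = 2σ̂–3σ̂, * = beyond 3σ̂; sign = side of CL): 1:-C, 2:+C, 3:-B, 4:-C, 5:-C, 6:-C, 7:-B, 8:-C, 9:-C, 10:-C, 11:+C
Rule 4 (eight consecutive points on the same side of the centre line) is satisfied at point 10.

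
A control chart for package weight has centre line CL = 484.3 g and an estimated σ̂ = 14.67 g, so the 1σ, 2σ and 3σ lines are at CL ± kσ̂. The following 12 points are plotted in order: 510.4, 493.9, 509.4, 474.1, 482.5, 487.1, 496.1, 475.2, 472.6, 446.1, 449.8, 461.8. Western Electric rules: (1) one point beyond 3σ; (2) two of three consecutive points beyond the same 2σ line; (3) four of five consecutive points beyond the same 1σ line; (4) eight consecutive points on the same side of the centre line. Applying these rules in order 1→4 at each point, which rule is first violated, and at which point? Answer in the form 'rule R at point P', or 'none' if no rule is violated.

Zone of each point (C = within 1σ̂, B = 1σ̂–2σ̂, A = 2σ̂–3σ̂, * = beyond 3σ̂; sign = side of CL): 1:+B, 2:+C, 3:+B, 4:-C, 5:-C, 6:+C, 7:+C, 8:-C, 9:-C, 10:-A, 11:-A, 12:-B
Rule 2 (two of three consecutive points beyond the same 2σ limit) is satisfied at point 11.

rule 2 at point 11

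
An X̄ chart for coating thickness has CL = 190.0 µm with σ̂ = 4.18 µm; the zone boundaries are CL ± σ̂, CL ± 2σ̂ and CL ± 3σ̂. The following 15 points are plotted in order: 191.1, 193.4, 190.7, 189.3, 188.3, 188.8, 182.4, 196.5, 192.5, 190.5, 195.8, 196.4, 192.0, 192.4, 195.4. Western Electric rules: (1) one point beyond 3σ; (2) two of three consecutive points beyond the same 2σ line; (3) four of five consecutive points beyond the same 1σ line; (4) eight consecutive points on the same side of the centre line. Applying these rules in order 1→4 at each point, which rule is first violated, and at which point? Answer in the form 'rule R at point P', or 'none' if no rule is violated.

rule 4 at point 15

Zone of each point (C = within 1σ̂, B = 1σ̂–2σ̂, A = 2σ̂–3σ̂, * = beyond 3σ̂; sign = side of CL): 1:+C, 2:+C, 3:+C, 4:-C, 5:-C, 6:-C, 7:-B, 8:+B, 9:+C, 10:+C, 11:+B, 12:+B, 13:+C, 14:+C, 15:+B
Rule 4 (eight consecutive points on the same side of the centre line) is satisfied at point 15.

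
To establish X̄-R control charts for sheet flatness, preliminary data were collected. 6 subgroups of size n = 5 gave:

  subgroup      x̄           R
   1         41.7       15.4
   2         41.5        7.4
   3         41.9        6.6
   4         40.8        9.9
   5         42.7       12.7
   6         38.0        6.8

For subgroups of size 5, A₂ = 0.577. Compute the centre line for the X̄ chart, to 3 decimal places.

41.100

X̄̄ = (41.7 + 41.5 + 41.9 + 40.8 + 42.7 + 38.0) / 6 = 246.6000 / 6 = 41.1000
CL = X̄̄ = 41.1000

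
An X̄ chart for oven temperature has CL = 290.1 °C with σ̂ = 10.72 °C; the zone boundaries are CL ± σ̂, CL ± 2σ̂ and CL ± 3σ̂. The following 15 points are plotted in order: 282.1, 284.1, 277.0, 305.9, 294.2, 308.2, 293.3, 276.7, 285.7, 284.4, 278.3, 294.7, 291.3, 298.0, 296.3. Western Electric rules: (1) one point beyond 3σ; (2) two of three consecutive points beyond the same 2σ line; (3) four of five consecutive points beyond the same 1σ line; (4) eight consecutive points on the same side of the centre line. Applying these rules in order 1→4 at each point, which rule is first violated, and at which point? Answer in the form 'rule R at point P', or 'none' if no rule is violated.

Zone of each point (C = within 1σ̂, B = 1σ̂–2σ̂, A = 2σ̂–3σ̂, * = beyond 3σ̂; sign = side of CL): 1:-C, 2:-C, 3:-B, 4:+B, 5:+C, 6:+B, 7:+C, 8:-B, 9:-C, 10:-C, 11:-B, 12:+C, 13:+C, 14:+C, 15:+C
No rule fires across all 15 points.

none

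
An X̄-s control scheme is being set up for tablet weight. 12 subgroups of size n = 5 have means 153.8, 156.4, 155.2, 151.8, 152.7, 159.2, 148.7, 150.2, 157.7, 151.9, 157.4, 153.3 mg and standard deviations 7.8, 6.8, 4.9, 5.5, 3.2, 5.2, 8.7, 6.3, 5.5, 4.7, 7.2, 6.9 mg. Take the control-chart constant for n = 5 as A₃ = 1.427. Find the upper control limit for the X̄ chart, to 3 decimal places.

X̄̄ = (153.8 + 156.4 + 155.2 + 151.8 + 152.7 + 159.2 + 148.7 + 150.2 + 157.7 + 151.9 + 157.4 + 153.3) / 12 = 154.0250
s̄ = (7.8 + 6.8 + 4.9 + 5.5 + 3.2 + 5.2 + 8.7 + 6.3 + 5.5 + 4.7 + 7.2 + 6.9) / 12 = 6.0583
UCL = X̄̄ + A₃·s̄ = 154.0250 + 1.427 × 6.0583 = 162.6702

162.670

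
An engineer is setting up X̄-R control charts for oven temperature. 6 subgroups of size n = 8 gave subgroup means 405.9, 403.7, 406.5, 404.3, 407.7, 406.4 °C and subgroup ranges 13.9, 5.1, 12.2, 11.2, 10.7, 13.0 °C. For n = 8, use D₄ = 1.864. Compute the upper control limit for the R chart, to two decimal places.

R̄ = (13.9 + 5.1 + 12.2 + 11.2 + 10.7 + 13.0) / 6 = 66.1000 / 6 = 11.0167
UCL_R = D₄·R̄ = 1.864 × 11.0167 = 20.5351

20.54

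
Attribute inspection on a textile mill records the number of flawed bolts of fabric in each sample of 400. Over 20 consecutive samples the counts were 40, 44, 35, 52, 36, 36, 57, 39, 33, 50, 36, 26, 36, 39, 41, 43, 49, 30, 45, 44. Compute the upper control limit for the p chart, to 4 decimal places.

0.1466

p̄ = Σdᵢ / (k·n) = 811 / (20 × 400) = 0.10138
UCL = p̄ + 3·√(p̄(1−p̄)/n) = 0.10138 + 3 × √(0.10138×0.89863/400) = 0.10138 + 3 × 0.01509 = 0.14665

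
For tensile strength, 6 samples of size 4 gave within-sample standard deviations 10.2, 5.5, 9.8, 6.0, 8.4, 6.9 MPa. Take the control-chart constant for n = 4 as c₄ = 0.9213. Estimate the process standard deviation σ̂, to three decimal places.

8.466

s̄ = (10.2 + 5.5 + 9.8 + 6.0 + 8.4 + 6.9) / 6 = 7.8000
σ̂ = s̄ / c₄ = 7.8000 / 0.9213 = 8.4663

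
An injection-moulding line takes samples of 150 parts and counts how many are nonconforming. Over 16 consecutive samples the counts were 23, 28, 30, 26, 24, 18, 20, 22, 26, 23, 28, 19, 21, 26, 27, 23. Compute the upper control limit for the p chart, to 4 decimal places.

p̄ = Σdᵢ / (k·n) = 384 / (16 × 150) = 0.16000
UCL = p̄ + 3·√(p̄(1−p̄)/n) = 0.16000 + 3 × √(0.16000×0.84000/150) = 0.16000 + 3 × 0.02993 = 0.24980

0.2498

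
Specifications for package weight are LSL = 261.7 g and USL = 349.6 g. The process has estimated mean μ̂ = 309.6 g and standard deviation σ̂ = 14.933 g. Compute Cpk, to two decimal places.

Cpu = (USL − μ̂) / (3σ̂) = (349.6 − 309.6) / (3 × 14.933) = 0.8929; Cpl = (μ̂ − LSL) / (3σ̂) = (309.6 − 261.7) / (3 × 14.933) = 1.0692; Cpk = min(Cpu, Cpl) = 0.8929

0.89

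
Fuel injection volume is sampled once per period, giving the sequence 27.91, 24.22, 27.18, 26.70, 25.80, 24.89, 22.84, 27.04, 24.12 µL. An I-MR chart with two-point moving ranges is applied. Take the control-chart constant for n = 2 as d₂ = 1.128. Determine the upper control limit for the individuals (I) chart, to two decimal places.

31.65

X̄ = (27.91 + 24.22 + 27.18 + 26.70 + 25.80 + 24.89 + 22.84 + 27.04 + 24.12) / 9 = 25.6333
Moving ranges: 3.69, 2.96, 0.48, 0.90, 0.91, 2.05, 4.20, 2.92; M̄R̄ = 18.1100 / 8 = 2.2637
UCL = X̄ + 3·M̄R̄/d₂ = 25.6333 + 3 × 2.2637 / 1.128 = 31.6539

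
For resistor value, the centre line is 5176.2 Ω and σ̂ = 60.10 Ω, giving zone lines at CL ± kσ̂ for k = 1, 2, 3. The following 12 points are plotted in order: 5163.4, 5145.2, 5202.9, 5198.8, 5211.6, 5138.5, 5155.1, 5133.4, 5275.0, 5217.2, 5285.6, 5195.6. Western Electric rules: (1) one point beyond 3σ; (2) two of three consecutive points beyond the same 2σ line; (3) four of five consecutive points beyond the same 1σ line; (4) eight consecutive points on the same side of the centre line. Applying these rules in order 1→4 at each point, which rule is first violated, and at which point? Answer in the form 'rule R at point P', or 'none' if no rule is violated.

none

Zone of each point (C = within 1σ̂, B = 1σ̂–2σ̂, A = 2σ̂–3σ̂, * = beyond 3σ̂; sign = side of CL): 1:-C, 2:-C, 3:+C, 4:+C, 5:+C, 6:-C, 7:-C, 8:-C, 9:+B, 10:+C, 11:+B, 12:+C
No rule fires across all 12 points.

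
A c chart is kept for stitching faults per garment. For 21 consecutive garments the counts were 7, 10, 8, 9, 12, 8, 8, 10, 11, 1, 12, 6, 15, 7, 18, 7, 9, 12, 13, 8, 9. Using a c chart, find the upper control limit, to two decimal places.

18.78

c̄ = (7 + 10 + 8 + 9 + 12 + 8 + 8 + 10 + 11 + 1 + 12 + 6 + 15 + 7 + 18 + 7 + 9 + 12 + 13 + 8 + 9) / 21 = 200 / 21 = 9.5238
UCL = c̄ + 3√c̄ = 9.5238 + 3 × √9.5238 = 9.5238 + 3 × 3.0861 = 18.7820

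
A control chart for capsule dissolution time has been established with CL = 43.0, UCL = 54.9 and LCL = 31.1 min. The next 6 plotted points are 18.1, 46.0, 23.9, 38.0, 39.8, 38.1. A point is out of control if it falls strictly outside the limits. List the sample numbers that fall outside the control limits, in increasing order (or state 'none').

Compare each point to [31.1, 54.9]: sample 1 = 18.1 < LCL; sample 3 = 23.9 < LCL.

1, 3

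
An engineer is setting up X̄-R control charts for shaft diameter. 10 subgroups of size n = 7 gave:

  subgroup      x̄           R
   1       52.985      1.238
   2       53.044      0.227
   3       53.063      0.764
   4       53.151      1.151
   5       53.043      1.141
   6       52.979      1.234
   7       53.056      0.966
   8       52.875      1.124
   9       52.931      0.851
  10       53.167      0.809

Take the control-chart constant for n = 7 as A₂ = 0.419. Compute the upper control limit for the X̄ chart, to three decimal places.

X̄̄ = (52.985 + 53.044 + 53.063 + 53.151 + 53.043 + 52.979 + 53.056 + 52.875 + 52.931 + 53.167) / 10 = 530.2940 / 10 = 53.0294
R̄ = (1.238 + 0.227 + 0.764 + 1.151 + 1.141 + 1.234 + 0.966 + 1.124 + 0.851 + 0.809) / 10 = 9.5050 / 10 = 0.9505
UCL = X̄̄ + A₂·R̄ = 53.0294 + 0.419 × 0.9505 = 53.4277

53.428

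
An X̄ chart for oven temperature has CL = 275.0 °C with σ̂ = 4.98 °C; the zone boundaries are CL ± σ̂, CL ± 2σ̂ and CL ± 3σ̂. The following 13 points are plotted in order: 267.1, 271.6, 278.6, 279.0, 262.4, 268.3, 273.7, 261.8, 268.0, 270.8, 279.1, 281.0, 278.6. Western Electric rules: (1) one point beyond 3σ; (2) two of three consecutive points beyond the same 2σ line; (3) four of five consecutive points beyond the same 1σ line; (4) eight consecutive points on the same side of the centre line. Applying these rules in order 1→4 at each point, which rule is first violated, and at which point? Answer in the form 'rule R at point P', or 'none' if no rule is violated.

Zone of each point (C = within 1σ̂, B = 1σ̂–2σ̂, A = 2σ̂–3σ̂, * = beyond 3σ̂; sign = side of CL): 1:-B, 2:-C, 3:+C, 4:+C, 5:-A, 6:-B, 7:-C, 8:-A, 9:-B, 10:-C, 11:+C, 12:+B, 13:+C
Rule 3 (four of five consecutive points beyond the same 1σ limit) is satisfied at point 9.

rule 3 at point 9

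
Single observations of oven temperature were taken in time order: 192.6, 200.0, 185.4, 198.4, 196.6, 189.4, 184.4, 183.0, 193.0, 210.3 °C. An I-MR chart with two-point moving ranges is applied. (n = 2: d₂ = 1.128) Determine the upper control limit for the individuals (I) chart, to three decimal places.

X̄ = (192.6 + 200.0 + 185.4 + 198.4 + 196.6 + 189.4 + 184.4 + 183.0 + 193.0 + 210.3) / 10 = 193.3100
Moving ranges: 7.4, 14.6, 13.0, 1.8, 7.2, 5.0, 1.4, 10.0, 17.3; M̄R̄ = 77.7000 / 9 = 8.6333
UCL = X̄ + 3·M̄R̄/d₂ = 193.3100 + 3 × 8.6333 / 1.128 = 216.2710

216.271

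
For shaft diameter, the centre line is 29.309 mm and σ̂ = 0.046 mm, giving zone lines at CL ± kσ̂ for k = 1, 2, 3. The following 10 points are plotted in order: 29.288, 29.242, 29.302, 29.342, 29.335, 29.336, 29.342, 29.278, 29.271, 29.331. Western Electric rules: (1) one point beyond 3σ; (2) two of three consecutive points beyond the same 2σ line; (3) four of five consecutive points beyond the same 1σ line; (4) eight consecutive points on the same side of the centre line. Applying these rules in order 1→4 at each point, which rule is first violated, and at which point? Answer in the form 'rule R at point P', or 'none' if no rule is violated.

none

Zone of each point (C = within 1σ̂, B = 1σ̂–2σ̂, A = 2σ̂–3σ̂, * = beyond 3σ̂; sign = side of CL): 1:-C, 2:-B, 3:-C, 4:+C, 5:+C, 6:+C, 7:+C, 8:-C, 9:-C, 10:+C
No rule fires across all 10 points.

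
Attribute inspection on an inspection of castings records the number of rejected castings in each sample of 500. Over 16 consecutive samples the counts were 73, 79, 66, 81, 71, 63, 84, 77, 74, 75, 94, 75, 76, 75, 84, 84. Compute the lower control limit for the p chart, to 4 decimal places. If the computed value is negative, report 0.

0.1055

p̄ = Σdᵢ / (k·n) = 1231 / (16 × 500) = 0.15388
LCL = p̄ − 3·√(p̄(1−p̄)/n) = 0.15388 − 3 × 0.01614 = 0.10546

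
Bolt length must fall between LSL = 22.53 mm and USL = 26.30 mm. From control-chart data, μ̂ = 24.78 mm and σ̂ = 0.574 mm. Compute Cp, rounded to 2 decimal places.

1.09

Cp = (USL − LSL) / (6σ̂) = (26.30 − 22.53) / (6 × 0.574) = 3.7700 / 3.4440 = 1.0947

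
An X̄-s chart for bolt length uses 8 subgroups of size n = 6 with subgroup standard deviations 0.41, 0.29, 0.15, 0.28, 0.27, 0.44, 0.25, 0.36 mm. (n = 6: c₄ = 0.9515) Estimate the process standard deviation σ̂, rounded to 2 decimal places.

s̄ = (0.41 + 0.29 + 0.15 + 0.28 + 0.27 + 0.44 + 0.25 + 0.36) / 8 = 0.3063
σ̂ = s̄ / c₄ = 0.3063 / 0.9515 = 0.3219

0.32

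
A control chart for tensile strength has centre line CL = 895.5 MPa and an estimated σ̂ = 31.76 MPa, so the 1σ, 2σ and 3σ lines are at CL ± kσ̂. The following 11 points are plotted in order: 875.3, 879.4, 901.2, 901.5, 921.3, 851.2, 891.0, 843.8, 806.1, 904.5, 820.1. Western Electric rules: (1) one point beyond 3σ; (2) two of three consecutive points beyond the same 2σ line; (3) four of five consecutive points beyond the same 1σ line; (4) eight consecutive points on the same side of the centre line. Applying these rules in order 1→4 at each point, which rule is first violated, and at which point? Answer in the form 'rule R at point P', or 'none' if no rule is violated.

Zone of each point (C = within 1σ̂, B = 1σ̂–2σ̂, A = 2σ̂–3σ̂, * = beyond 3σ̂; sign = side of CL): 1:-C, 2:-C, 3:+C, 4:+C, 5:+C, 6:-B, 7:-C, 8:-B, 9:-A, 10:+C, 11:-A
Rule 2 (two of three consecutive points beyond the same 2σ limit) is satisfied at point 11.

rule 2 at point 11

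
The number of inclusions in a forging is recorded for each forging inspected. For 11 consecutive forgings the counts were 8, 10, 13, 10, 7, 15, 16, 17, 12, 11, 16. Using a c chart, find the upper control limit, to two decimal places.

c̄ = (8 + 10 + 13 + 10 + 7 + 15 + 16 + 17 + 12 + 11 + 16) / 11 = 135 / 11 = 12.2727
UCL = c̄ + 3√c̄ = 12.2727 + 3 × √12.2727 = 12.2727 + 3 × 3.5032 = 22.7825

22.78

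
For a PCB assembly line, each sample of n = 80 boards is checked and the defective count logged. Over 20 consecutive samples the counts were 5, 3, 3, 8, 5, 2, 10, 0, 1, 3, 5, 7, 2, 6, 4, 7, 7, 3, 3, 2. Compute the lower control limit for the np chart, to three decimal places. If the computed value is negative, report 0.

p̄ = Σdᵢ / (k·n) = 86 / (20 × 80) = 0.05375
LCL = np̄ − 3·√(np̄(1−p̄)) = 4.3000 − 3 × 2.0171 = -1.7514 → 0 (negative, so LCL = 0)

0.000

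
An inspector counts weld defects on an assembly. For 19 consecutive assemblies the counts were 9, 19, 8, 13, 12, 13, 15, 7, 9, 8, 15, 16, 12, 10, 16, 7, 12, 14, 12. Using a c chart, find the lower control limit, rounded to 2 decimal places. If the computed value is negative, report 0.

c̄ = (9 + 19 + 8 + 13 + 12 + 13 + 15 + 7 + 9 + 8 + 15 + 16 + 12 + 10 + 16 + 7 + 12 + 14 + 12) / 19 = 227 / 19 = 11.9474
LCL = c̄ − 3√c̄ = 11.9474 − 3 × 3.4565 = 1.5779

1.58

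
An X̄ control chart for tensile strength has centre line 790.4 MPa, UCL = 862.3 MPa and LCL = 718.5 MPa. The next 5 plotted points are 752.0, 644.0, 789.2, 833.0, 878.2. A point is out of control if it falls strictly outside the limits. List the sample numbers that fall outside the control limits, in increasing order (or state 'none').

2, 5

Compare each point to [718.5, 862.3]: sample 2 = 644.0 < LCL; sample 5 = 878.2 > UCL.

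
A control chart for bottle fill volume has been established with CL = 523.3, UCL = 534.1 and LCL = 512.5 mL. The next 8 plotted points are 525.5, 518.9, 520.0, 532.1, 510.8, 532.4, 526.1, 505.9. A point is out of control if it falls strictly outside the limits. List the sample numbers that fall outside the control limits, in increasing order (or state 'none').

Compare each point to [512.5, 534.1]: sample 5 = 510.8 < LCL; sample 8 = 505.9 < LCL.

5, 8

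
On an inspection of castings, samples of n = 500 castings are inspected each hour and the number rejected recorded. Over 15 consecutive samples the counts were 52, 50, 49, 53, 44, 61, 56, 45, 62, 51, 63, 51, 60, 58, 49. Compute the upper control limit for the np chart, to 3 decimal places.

p̄ = Σdᵢ / (k·n) = 804 / (15 × 500) = 0.10720
UCL = np̄ + 3·√(np̄(1−p̄)) = 53.6000 + 3 × √(53.6000×0.89280) = 53.6000 + 3 × 6.9177 = 74.3530

74.353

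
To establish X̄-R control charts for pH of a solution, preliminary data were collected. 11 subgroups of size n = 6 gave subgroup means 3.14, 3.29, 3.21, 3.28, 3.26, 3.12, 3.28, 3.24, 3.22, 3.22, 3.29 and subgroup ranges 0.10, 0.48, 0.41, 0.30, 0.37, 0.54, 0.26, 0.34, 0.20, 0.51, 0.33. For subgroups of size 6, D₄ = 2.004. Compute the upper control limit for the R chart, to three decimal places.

R̄ = (0.10 + 0.48 + 0.41 + 0.30 + 0.37 + 0.54 + 0.26 + 0.34 + 0.20 + 0.51 + 0.33) / 11 = 3.8400 / 11 = 0.3491
UCL_R = D₄·R̄ = 2.004 × 0.3491 = 0.6996

0.700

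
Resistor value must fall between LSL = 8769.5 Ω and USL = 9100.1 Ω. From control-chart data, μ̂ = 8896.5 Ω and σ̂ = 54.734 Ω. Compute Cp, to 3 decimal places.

Cp = (USL − LSL) / (6σ̂) = (9100.1 − 8769.5) / (6 × 54.734) = 330.6000 / 328.4040 = 1.0067

1.007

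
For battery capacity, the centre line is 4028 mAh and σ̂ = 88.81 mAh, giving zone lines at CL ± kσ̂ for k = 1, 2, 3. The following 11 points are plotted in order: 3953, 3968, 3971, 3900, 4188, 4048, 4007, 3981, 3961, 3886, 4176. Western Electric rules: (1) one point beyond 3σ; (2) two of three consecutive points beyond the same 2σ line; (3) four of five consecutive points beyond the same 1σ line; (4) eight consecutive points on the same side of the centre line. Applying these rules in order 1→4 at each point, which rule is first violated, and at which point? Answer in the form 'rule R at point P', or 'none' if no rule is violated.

Zone of each point (C = within 1σ̂, B = 1σ̂–2σ̂, A = 2σ̂–3σ̂, * = beyond 3σ̂; sign = side of CL): 1:-C, 2:-C, 3:-C, 4:-B, 5:+B, 6:+C, 7:-C, 8:-C, 9:-C, 10:-B, 11:+B
No rule fires across all 11 points.

none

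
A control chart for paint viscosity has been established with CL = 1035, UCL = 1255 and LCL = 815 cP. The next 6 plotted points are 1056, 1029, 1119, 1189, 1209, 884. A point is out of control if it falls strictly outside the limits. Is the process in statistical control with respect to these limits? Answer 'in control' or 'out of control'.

All 6 points lie within [815, 1255].

in control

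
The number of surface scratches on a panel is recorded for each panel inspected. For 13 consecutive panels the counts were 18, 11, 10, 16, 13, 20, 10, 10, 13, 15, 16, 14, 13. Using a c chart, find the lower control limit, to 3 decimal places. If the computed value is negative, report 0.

c̄ = (18 + 11 + 10 + 16 + 13 + 20 + 10 + 10 + 13 + 15 + 16 + 14 + 13) / 13 = 179 / 13 = 13.7692
LCL = c̄ − 3√c̄ = 13.7692 − 3 × 3.7107 = 2.6372

2.637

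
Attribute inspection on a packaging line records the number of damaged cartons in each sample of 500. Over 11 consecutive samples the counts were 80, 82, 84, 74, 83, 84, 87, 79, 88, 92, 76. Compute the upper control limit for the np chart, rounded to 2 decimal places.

107.55

p̄ = Σdᵢ / (k·n) = 909 / (11 × 500) = 0.16527
UCL = np̄ + 3·√(np̄(1−p̄)) = 82.6364 + 3 × √(82.6364×0.83473) = 82.6364 + 3 × 8.3053 = 107.5524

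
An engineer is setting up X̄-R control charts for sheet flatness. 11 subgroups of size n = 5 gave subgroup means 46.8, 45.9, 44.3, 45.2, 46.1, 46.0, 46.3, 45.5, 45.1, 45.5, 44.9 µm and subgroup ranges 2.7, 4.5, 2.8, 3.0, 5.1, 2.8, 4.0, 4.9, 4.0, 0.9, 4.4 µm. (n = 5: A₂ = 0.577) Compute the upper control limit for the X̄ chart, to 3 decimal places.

X̄̄ = (46.8 + 45.9 + 44.3 + 45.2 + 46.1 + 46.0 + 46.3 + 45.5 + 45.1 + 45.5 + 44.9) / 11 = 501.6000 / 11 = 45.6000
R̄ = (2.7 + 4.5 + 2.8 + 3.0 + 5.1 + 2.8 + 4.0 + 4.9 + 4.0 + 0.9 + 4.4) / 11 = 39.1000 / 11 = 3.5545
UCL = X̄̄ + A₂·R̄ = 45.6000 + 0.577 × 3.5545 = 47.6510

47.651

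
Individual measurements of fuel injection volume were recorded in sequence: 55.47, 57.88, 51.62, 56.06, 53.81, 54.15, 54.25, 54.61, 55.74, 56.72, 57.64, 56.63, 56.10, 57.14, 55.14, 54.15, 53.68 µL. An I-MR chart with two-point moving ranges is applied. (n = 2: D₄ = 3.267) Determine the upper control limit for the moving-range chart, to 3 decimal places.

5.152

Moving ranges: 2.41, 6.26, 4.44, 2.25, 0.34, 0.10, 0.36, 1.13, 0.98, 0.92, 1.01, 0.53, 1.04, 2.00, 0.99, 0.47; M̄R̄ = 25.2300 / 16 = 1.5769
UCL_MR = D₄·M̄R̄ = 3.267 × 1.5769 = 5.1517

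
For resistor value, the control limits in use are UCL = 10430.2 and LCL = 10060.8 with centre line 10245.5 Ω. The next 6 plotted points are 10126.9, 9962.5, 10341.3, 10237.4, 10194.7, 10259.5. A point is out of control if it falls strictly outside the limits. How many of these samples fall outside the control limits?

1

Compare each point to [10060.8, 10430.2]: sample 2 = 9962.5 < LCL.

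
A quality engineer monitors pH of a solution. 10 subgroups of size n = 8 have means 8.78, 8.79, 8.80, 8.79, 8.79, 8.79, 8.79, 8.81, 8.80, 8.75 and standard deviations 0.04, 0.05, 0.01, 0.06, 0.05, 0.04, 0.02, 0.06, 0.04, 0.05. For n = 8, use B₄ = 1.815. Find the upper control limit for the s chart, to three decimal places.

s̄ = (0.04 + 0.05 + 0.01 + 0.06 + 0.05 + 0.04 + 0.02 + 0.06 + 0.04 + 0.05) / 10 = 0.0420
UCL_s = B₄·s̄ = 1.815 × 0.0420 = 0.0762

0.076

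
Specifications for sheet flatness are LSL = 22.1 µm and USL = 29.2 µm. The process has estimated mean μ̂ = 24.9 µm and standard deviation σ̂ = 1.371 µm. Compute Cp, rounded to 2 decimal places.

Cp = (USL − LSL) / (6σ̂) = (29.2 − 22.1) / (6 × 1.371) = 7.1000 / 8.2260 = 0.8631

0.86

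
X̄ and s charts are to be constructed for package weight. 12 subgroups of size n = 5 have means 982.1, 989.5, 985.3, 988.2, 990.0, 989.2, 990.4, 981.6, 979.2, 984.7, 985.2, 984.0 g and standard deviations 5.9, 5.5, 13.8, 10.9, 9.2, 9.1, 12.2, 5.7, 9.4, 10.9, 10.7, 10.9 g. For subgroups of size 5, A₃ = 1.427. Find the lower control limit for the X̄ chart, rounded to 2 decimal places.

972.20

X̄̄ = (982.1 + 989.5 + 985.3 + 988.2 + 990.0 + 989.2 + 990.4 + 981.6 + 979.2 + 984.7 + 985.2 + 984.0) / 12 = 985.7833
s̄ = (5.9 + 5.5 + 13.8 + 10.9 + 9.2 + 9.1 + 12.2 + 5.7 + 9.4 + 10.9 + 10.7 + 10.9) / 12 = 9.5167
LCL = X̄̄ − A₃·s̄ = 985.7833 − 1.427 × 9.5167 = 972.2030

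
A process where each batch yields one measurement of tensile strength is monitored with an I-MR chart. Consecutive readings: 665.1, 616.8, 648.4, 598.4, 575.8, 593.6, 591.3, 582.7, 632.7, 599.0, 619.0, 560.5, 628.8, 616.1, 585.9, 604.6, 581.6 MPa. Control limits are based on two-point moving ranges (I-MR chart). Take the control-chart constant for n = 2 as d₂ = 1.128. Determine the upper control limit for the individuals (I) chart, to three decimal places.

688.397

X̄ = (665.1 + 616.8 + 648.4 + 598.4 + 575.8 + 593.6 + 591.3 + 582.7 + 632.7 + 599.0 + 619.0 + 560.5 + 628.8 + 616.1 + 585.9 + 604.6 + 581.6) / 17 = 605.9000
Moving ranges: 48.3, 31.6, 50.0, 22.6, 17.8, 2.3, 8.6, 50.0, 33.7, 20.0, 58.5, 68.3, 12.7, 30.2, 18.7, 23.0; M̄R̄ = 496.3000 / 16 = 31.0188
UCL = X̄ + 3·M̄R̄/d₂ = 605.9000 + 3 × 31.0188 / 1.128 = 688.3967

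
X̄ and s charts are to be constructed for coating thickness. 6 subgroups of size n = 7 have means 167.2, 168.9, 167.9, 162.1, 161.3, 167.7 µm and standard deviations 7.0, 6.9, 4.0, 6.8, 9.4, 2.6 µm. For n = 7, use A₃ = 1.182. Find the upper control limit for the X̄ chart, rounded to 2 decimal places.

173.08

X̄̄ = (167.2 + 168.9 + 167.9 + 162.1 + 161.3 + 167.7) / 6 = 165.8500
s̄ = (7.0 + 6.9 + 4.0 + 6.8 + 9.4 + 2.6) / 6 = 6.1167
UCL = X̄̄ + A₃·s̄ = 165.8500 + 1.182 × 6.1167 = 173.0799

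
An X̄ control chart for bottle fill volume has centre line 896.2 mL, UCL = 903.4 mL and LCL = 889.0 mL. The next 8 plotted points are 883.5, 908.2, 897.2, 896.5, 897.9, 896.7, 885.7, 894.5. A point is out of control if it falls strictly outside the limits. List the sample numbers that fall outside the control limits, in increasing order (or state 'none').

Compare each point to [889.0, 903.4]: sample 1 = 883.5 < LCL; sample 2 = 908.2 > UCL; sample 7 = 885.7 < LCL.

1, 2, 7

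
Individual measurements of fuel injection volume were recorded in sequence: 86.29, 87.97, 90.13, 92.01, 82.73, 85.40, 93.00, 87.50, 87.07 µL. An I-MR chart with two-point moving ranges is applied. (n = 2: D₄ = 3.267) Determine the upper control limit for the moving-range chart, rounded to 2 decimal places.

Moving ranges: 1.68, 2.16, 1.88, 9.28, 2.67, 7.60, 5.50, 0.43; M̄R̄ = 31.2000 / 8 = 3.9000
UCL_MR = D₄·M̄R̄ = 3.267 × 3.9000 = 12.7413

12.74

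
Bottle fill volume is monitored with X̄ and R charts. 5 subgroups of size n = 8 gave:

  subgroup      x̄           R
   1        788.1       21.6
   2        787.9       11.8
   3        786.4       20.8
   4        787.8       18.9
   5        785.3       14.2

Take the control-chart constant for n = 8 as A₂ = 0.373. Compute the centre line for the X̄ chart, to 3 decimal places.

X̄̄ = (788.1 + 787.9 + 786.4 + 787.8 + 785.3) / 5 = 3935.5000 / 5 = 787.1000
CL = X̄̄ = 787.1000

787.100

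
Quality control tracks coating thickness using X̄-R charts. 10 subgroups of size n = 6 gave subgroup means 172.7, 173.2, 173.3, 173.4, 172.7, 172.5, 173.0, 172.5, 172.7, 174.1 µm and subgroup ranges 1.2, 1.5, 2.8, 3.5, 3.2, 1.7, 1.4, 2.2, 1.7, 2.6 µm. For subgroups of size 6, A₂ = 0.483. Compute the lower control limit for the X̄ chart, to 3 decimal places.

171.957

X̄̄ = (172.7 + 173.2 + 173.3 + 173.4 + 172.7 + 172.5 + 173.0 + 172.5 + 172.7 + 174.1) / 10 = 1730.1000 / 10 = 173.0100
R̄ = (1.2 + 1.5 + 2.8 + 3.5 + 3.2 + 1.7 + 1.4 + 2.2 + 1.7 + 2.6) / 10 = 21.8000 / 10 = 2.1800
LCL = X̄̄ − A₂·R̄ = 173.0100 − 0.483 × 2.1800 = 171.9571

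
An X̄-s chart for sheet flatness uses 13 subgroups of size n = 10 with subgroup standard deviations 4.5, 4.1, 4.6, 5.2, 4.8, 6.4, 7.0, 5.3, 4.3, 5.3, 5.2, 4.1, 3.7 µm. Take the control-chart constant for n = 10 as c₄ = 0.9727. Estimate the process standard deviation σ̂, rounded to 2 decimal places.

s̄ = (4.5 + 4.1 + 4.6 + 5.2 + 4.8 + 6.4 + 7.0 + 5.3 + 4.3 + 5.3 + 5.2 + 4.1 + 3.7) / 13 = 4.9615
σ̂ = s̄ / c₄ = 4.9615 / 0.9727 = 5.1008

5.10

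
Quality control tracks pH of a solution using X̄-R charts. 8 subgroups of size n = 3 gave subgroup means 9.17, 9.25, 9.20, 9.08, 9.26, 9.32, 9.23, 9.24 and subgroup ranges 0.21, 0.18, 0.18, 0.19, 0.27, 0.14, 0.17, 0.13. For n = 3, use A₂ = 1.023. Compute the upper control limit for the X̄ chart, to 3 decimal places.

X̄̄ = (9.17 + 9.25 + 9.20 + 9.08 + 9.26 + 9.32 + 9.23 + 9.24) / 8 = 73.7500 / 8 = 9.2188
R̄ = (0.21 + 0.18 + 0.18 + 0.19 + 0.27 + 0.14 + 0.17 + 0.13) / 8 = 1.4700 / 8 = 0.1837
UCL = X̄̄ + A₂·R̄ = 9.2188 + 1.023 × 0.1837 = 9.4067

9.407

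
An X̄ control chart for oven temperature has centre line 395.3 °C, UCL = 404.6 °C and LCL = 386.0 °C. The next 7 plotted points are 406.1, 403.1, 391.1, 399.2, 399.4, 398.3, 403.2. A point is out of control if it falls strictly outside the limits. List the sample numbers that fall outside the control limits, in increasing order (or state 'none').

1

Compare each point to [386.0, 404.6]: sample 1 = 406.1 > UCL.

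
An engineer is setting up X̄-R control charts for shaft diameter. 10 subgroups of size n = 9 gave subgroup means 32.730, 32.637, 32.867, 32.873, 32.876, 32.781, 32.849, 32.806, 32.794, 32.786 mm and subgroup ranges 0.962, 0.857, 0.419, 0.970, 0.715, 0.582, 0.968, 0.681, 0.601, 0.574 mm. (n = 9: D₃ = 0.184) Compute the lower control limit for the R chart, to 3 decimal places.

0.135

R̄ = (0.962 + 0.857 + 0.419 + 0.970 + 0.715 + 0.582 + 0.968 + 0.681 + 0.601 + 0.574) / 10 = 7.3290 / 10 = 0.7329
LCL_R = D₃·R̄ = 0.184 × 0.7329 = 0.1349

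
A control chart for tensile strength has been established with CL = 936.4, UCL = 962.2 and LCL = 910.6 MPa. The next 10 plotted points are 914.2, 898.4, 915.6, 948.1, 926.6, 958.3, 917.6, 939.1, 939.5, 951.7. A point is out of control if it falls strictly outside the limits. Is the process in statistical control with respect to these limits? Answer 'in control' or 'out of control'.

out of control

Compare each point to [910.6, 962.2]: sample 2 = 898.4 < LCL.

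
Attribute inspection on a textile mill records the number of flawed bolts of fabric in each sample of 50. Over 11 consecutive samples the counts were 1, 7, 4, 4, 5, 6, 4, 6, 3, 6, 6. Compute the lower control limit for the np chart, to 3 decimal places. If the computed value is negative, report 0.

0.000

p̄ = Σdᵢ / (k·n) = 52 / (11 × 50) = 0.09455
LCL = np̄ − 3·√(np̄(1−p̄)) = 4.7273 − 3 × 2.0689 = -1.4794 → 0 (negative, so LCL = 0)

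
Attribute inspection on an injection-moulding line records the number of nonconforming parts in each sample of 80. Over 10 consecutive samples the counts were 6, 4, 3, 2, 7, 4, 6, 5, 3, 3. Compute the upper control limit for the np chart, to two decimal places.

p̄ = Σdᵢ / (k·n) = 43 / (10 × 80) = 0.05375
UCL = np̄ + 3·√(np̄(1−p̄)) = 4.3000 + 3 × √(4.3000×0.94625) = 4.3000 + 3 × 2.0171 = 10.3514

10.35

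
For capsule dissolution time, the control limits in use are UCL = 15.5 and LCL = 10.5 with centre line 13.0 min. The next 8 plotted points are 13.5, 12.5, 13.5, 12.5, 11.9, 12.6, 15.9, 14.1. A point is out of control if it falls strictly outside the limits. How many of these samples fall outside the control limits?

1

Compare each point to [10.5, 15.5]: sample 7 = 15.9 > UCL.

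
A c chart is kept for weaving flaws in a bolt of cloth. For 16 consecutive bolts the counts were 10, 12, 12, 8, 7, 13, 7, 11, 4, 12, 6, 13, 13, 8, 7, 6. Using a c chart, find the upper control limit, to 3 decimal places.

c̄ = (10 + 12 + 12 + 8 + 7 + 13 + 7 + 11 + 4 + 12 + 6 + 13 + 13 + 8 + 7 + 6) / 16 = 149 / 16 = 9.3125
UCL = c̄ + 3√c̄ = 9.3125 + 3 × √9.3125 = 9.3125 + 3 × 3.0516 = 18.4674

18.467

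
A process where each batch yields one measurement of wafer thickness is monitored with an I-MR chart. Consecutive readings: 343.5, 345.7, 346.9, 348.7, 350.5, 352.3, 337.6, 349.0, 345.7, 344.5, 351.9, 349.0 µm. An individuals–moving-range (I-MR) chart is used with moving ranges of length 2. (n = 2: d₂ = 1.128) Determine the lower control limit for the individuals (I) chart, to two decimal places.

335.09

X̄ = (343.5 + 345.7 + 346.9 + 348.7 + 350.5 + 352.3 + 337.6 + 349.0 + 345.7 + 344.5 + 351.9 + 349.0) / 12 = 347.1083
Moving ranges: 2.2, 1.2, 1.8, 1.8, 1.8, 14.7, 11.4, 3.3, 1.2, 7.4, 2.9; M̄R̄ = 49.7000 / 11 = 4.5182
LCL = X̄ − 3·M̄R̄/d₂ = 347.1083 − 3 × 4.5182 / 1.128 = 335.0919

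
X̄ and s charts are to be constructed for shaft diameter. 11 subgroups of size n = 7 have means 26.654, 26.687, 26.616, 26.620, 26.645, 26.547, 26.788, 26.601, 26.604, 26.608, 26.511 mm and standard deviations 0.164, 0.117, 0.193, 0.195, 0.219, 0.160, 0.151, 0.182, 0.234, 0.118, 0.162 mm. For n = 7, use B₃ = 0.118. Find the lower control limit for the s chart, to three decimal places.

s̄ = (0.164 + 0.117 + 0.193 + 0.195 + 0.219 + 0.160 + 0.151 + 0.182 + 0.234 + 0.118 + 0.162) / 11 = 0.1723
LCL_s = B₃·s̄ = 0.118 × 0.1723 = 0.0203

0.020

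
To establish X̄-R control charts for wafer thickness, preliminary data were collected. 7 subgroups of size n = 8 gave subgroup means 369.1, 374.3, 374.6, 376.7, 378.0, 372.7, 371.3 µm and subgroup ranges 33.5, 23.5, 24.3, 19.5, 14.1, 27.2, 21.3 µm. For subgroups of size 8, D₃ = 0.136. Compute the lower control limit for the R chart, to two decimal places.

3.17

R̄ = (33.5 + 23.5 + 24.3 + 19.5 + 14.1 + 27.2 + 21.3) / 7 = 163.4000 / 7 = 23.3429
LCL_R = D₃·R̄ = 0.136 × 23.3429 = 3.1746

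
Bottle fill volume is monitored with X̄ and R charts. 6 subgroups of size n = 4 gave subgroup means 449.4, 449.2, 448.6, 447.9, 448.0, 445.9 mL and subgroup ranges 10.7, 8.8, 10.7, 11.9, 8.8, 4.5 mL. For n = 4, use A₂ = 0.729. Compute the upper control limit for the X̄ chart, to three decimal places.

454.898

X̄̄ = (449.4 + 449.2 + 448.6 + 447.9 + 448.0 + 445.9) / 6 = 2689.0000 / 6 = 448.1667
R̄ = (10.7 + 8.8 + 10.7 + 11.9 + 8.8 + 4.5) / 6 = 55.4000 / 6 = 9.2333
UCL = X̄̄ + A₂·R̄ = 448.1667 + 0.729 × 9.2333 = 454.8978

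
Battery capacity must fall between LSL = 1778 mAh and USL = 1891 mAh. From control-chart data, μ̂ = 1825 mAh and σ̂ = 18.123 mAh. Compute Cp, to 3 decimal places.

1.039

Cp = (USL − LSL) / (6σ̂) = (1891 − 1778) / (6 × 18.123) = 113.0000 / 108.7380 = 1.0392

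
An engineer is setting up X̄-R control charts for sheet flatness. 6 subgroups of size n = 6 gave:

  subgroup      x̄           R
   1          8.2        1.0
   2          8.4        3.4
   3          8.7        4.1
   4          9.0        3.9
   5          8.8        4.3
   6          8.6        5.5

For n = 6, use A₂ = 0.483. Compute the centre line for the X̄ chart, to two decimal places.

X̄̄ = (8.2 + 8.4 + 8.7 + 9.0 + 8.8 + 8.6) / 6 = 51.7000 / 6 = 8.6167
CL = X̄̄ = 8.6167

8.62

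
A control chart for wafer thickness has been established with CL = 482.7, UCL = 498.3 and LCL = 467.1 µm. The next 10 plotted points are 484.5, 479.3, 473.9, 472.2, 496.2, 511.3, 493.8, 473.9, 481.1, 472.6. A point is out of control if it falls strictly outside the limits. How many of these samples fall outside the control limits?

Compare each point to [467.1, 498.3]: sample 6 = 511.3 > UCL.

1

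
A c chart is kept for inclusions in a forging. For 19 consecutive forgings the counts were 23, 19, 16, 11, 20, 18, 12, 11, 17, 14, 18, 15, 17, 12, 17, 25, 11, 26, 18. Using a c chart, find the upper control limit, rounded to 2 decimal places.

c̄ = (23 + 19 + 16 + 11 + 20 + 18 + 12 + 11 + 17 + 14 + 18 + 15 + 17 + 12 + 17 + 25 + 11 + 26 + 18) / 19 = 320 / 19 = 16.8421
UCL = c̄ + 3√c̄ = 16.8421 + 3 × √16.8421 = 16.8421 + 3 × 4.1039 = 29.1538

29.15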